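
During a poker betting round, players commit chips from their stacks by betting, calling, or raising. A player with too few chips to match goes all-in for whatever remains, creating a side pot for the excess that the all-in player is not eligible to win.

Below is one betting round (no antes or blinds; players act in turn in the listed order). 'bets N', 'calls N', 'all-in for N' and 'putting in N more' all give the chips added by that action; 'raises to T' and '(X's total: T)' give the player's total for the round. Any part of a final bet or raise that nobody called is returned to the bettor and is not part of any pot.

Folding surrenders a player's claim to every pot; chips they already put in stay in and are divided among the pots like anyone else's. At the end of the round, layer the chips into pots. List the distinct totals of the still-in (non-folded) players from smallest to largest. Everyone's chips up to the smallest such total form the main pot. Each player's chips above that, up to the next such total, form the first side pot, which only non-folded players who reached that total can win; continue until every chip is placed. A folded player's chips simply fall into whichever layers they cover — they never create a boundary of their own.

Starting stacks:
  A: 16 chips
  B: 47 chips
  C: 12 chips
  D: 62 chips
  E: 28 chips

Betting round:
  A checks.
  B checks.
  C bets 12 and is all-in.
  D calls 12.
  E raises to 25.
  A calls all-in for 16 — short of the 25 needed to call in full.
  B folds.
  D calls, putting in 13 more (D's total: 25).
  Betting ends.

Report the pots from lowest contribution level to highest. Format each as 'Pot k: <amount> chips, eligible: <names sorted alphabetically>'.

Pot 1: 48 chips, eligible: A, C, D, E
Pot 2: 12 chips, eligible: A, D, E
Pot 3: 18 chips, eligible: D, E

Derivation:
Contributions: A=16, C=12, D=25, E=25
Folded: B
Pot levels (distinct totals of non-folded players): 12, 16, 25
Layer 1-12: 12 each from A, C, D, E = 12*4 = 48 chips; eligible A, C, D, E
Layer 13-16: 4 each from A, D, E = 4*3 = 12 chips; eligible A, D, E
Layer 17-25: 9 each from D, E = 9*2 = 18 chips; eligible D, E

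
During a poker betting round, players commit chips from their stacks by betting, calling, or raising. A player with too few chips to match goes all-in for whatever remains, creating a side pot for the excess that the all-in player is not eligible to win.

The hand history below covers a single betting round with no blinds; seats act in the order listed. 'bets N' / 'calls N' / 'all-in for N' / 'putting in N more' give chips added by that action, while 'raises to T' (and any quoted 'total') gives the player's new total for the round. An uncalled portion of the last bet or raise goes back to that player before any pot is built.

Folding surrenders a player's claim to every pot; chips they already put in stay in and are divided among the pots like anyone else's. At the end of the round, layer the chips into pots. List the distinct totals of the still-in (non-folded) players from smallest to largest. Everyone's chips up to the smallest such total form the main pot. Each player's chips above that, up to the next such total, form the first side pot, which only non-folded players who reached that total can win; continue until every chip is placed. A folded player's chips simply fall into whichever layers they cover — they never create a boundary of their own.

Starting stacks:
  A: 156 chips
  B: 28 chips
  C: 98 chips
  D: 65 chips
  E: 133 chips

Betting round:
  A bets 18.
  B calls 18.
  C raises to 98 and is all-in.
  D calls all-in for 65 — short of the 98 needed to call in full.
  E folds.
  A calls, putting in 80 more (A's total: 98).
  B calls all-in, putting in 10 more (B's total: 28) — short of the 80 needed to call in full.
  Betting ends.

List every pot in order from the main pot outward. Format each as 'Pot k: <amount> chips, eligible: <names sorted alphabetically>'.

Pot 1: 112 chips, eligible: A, B, C, D
Pot 2: 111 chips, eligible: A, C, D
Pot 3: 66 chips, eligible: A, C

Derivation:
Contributions: A=98, B=28, C=98, D=65
Folded: E
Pot levels (distinct totals of non-folded players): 28, 65, 98
Layer 1-28: 28 each from A, B, C, D = 28*4 = 112 chips; eligible A, B, C, D
Layer 29-65: 37 each from A, C, D = 37*3 = 111 chips; eligible A, C, D
Layer 66-98: 33 each from A, C = 33*2 = 66 chips; eligible A, C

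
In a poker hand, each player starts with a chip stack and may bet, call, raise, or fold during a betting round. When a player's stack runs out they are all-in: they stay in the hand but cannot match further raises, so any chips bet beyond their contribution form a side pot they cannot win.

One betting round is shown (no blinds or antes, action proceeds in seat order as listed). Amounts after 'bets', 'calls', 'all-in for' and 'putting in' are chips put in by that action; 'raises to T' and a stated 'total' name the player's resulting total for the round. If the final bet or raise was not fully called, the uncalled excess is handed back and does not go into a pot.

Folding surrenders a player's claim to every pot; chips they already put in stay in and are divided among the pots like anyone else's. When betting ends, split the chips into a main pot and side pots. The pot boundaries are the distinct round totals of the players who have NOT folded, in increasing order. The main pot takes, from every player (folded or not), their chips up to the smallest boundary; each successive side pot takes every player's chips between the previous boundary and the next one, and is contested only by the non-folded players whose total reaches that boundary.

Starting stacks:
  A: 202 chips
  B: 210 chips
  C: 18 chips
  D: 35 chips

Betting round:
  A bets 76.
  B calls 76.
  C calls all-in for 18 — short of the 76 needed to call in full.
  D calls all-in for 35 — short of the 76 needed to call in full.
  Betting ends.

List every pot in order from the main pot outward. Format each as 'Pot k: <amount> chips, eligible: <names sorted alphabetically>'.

Contributions: A=76, B=76, C=18, D=35
Pot levels (distinct totals of non-folded players): 18, 35, 76
Layer 1-18: 18 each from A, B, C, D = 18*4 = 72 chips; eligible A, B, C, D
Layer 19-35: 17 each from A, B, D = 17*3 = 51 chips; eligible A, B, D
Layer 36-76: 41 each from A, B = 41*2 = 82 chips; eligible A, B

Pot 1: 72 chips, eligible: A, B, C, D
Pot 2: 51 chips, eligible: A, B, D
Pot 3: 82 chips, eligible: A, B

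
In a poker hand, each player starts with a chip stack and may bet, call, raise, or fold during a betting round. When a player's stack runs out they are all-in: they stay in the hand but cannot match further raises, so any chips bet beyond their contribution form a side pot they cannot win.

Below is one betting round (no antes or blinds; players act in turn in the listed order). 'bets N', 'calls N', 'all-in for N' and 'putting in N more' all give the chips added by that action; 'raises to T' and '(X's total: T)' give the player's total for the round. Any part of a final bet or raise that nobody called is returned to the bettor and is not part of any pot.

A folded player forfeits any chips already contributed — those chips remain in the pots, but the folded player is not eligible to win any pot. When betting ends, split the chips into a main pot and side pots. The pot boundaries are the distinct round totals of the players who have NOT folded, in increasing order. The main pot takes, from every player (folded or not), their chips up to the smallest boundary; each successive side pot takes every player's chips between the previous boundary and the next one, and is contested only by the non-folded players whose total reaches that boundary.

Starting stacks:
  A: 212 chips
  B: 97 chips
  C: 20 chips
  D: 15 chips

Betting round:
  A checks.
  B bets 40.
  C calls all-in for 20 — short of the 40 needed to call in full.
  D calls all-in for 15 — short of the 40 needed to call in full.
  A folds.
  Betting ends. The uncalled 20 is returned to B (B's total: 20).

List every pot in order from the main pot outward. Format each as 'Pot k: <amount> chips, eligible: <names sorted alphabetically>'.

Pot 1: 45 chips, eligible: B, C, D
Pot 2: 10 chips, eligible: B, C

Derivation:
Contributions (after 20 returned to B): B=20, C=20, D=15
Folded: A
Pot levels (distinct totals of non-folded players): 15, 20
Layer 1-15: 15 each from B, C, D = 15*3 = 45 chips; eligible B, C, D
Layer 16-20: 5 each from B, C = 5*2 = 10 chips; eligible B, C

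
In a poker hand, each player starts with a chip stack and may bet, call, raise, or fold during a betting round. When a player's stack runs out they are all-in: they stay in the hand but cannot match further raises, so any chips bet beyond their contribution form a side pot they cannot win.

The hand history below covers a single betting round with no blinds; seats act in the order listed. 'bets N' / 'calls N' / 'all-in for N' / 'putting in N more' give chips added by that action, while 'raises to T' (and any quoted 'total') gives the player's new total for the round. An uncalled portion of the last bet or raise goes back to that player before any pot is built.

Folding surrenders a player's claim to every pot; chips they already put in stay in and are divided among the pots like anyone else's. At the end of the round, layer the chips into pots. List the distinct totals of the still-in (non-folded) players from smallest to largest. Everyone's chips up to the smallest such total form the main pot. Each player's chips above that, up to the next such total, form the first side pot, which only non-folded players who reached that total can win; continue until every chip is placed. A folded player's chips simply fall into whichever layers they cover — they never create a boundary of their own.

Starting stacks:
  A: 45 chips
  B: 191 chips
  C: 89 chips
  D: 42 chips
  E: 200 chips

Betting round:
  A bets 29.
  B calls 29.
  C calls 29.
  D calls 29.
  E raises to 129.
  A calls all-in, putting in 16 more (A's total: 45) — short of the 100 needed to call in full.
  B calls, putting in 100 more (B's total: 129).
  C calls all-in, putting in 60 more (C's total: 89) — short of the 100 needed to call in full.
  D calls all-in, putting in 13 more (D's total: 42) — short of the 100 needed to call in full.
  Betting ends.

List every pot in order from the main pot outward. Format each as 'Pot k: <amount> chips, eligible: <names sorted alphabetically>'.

Pot 1: 210 chips, eligible: A, B, C, D, E
Pot 2: 12 chips, eligible: A, B, C, E
Pot 3: 132 chips, eligible: B, C, E
Pot 4: 80 chips, eligible: B, E

Derivation:
Contributions: A=45, B=129, C=89, D=42, E=129
Pot levels (distinct totals of non-folded players): 42, 45, 89, 129
Layer 1-42: 42 each from A, B, C, D, E = 42*5 = 210 chips; eligible A, B, C, D, E
Layer 43-45: 3 each from A, B, C, E = 3*4 = 12 chips; eligible A, B, C, E
Layer 46-89: 44 each from B, C, E = 44*3 = 132 chips; eligible B, C, E
Layer 90-129: 40 each from B, E = 40*2 = 80 chips; eligible B, E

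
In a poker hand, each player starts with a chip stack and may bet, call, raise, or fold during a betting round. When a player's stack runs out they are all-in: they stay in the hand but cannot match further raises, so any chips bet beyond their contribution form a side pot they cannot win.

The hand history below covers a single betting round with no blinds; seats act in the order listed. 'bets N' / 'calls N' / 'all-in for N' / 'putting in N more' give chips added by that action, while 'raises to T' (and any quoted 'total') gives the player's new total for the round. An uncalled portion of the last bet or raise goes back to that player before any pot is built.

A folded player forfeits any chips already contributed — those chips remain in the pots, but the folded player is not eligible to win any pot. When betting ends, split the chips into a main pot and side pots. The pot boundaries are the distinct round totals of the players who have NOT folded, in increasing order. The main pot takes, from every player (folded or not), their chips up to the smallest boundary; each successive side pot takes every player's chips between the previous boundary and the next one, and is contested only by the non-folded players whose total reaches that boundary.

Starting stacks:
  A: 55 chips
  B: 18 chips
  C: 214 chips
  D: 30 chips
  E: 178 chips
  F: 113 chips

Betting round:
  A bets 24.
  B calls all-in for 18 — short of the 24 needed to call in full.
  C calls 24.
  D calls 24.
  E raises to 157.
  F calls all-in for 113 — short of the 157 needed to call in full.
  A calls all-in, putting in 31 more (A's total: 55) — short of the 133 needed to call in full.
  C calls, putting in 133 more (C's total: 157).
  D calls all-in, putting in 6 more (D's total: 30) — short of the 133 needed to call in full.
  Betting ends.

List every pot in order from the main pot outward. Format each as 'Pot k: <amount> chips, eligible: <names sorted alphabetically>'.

Contributions: A=55, B=18, C=157, D=30, E=157, F=113
Pot levels (distinct totals of non-folded players): 18, 30, 55, 113, 157
Layer 1-18: 18 each from A, B, C, D, E, F = 18*6 = 108 chips; eligible A, B, C, D, E, F
Layer 19-30: 12 each from A, C, D, E, F = 12*5 = 60 chips; eligible A, C, D, E, F
Layer 31-55: 25 each from A, C, E, F = 25*4 = 100 chips; eligible A, C, E, F
Layer 56-113: 58 each from C, E, F = 58*3 = 174 chips; eligible C, E, F
Layer 114-157: 44 each from C, E = 44*2 = 88 chips; eligible C, E

Pot 1: 108 chips, eligible: A, B, C, D, E, F
Pot 2: 60 chips, eligible: A, C, D, E, F
Pot 3: 100 chips, eligible: A, C, E, F
Pot 4: 174 chips, eligible: C, E, F
Pot 5: 88 chips, eligible: C, E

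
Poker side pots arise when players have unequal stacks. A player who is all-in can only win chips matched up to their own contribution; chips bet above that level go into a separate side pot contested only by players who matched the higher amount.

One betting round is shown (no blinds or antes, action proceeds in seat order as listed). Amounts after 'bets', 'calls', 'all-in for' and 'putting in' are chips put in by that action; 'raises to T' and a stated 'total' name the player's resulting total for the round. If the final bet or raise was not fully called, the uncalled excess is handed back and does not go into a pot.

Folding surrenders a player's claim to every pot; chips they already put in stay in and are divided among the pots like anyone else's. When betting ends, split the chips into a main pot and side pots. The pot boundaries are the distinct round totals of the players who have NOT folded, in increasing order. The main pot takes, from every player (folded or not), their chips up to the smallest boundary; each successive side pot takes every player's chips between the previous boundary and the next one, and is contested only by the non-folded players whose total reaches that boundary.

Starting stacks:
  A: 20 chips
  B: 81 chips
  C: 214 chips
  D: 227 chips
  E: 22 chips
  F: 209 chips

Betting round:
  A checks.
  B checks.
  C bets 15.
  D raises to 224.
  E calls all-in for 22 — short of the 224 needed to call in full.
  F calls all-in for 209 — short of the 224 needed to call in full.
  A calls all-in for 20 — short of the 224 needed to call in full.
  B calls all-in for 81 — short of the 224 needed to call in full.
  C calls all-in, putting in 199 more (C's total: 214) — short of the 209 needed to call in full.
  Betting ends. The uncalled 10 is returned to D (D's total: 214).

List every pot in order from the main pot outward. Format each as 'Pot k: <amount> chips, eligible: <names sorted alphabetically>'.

Pot 1: 120 chips, eligible: A, B, C, D, E, F
Pot 2: 10 chips, eligible: B, C, D, E, F
Pot 3: 236 chips, eligible: B, C, D, F
Pot 4: 384 chips, eligible: C, D, F
Pot 5: 10 chips, eligible: C, D

Derivation:
Contributions (after 10 returned to D): A=20, B=81, C=214, D=214, E=22, F=209
Pot levels (distinct totals of non-folded players): 20, 22, 81, 209, 214
Layer 1-20: 20 each from A, B, C, D, E, F = 20*6 = 120 chips; eligible A, B, C, D, E, F
Layer 21-22: 2 each from B, C, D, E, F = 2*5 = 10 chips; eligible B, C, D, E, F
Layer 23-81: 59 each from B, C, D, F = 59*4 = 236 chips; eligible B, C, D, F
Layer 82-209: 128 each from C, D, F = 128*3 = 384 chips; eligible C, D, F
Layer 210-214: 5 each from C, D = 5*2 = 10 chips; eligible C, D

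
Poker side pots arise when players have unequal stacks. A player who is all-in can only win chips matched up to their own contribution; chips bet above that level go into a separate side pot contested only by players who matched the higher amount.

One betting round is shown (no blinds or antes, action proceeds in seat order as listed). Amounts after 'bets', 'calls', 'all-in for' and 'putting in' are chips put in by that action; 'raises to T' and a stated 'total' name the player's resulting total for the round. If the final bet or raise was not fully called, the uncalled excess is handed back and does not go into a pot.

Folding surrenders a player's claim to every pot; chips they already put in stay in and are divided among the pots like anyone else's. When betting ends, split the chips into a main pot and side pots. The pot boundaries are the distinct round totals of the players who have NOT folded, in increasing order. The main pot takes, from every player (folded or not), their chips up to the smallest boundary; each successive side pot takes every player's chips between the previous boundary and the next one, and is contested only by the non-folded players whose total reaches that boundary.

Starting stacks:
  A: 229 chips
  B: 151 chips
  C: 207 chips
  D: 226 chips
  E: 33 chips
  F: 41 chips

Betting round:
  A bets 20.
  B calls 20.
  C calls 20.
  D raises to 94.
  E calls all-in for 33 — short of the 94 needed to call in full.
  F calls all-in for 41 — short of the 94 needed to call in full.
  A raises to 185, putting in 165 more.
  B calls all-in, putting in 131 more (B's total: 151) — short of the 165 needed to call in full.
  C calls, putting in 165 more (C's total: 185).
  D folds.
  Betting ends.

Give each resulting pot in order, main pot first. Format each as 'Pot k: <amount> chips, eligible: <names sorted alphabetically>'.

Pot 1: 198 chips, eligible: A, B, C, E, F
Pot 2: 40 chips, eligible: A, B, C, F
Pot 3: 383 chips, eligible: A, B, C
Pot 4: 68 chips, eligible: A, C

Derivation:
Contributions: A=185, B=151, C=185, D=94, E=33, F=41
Folded: D
Pot levels (distinct totals of non-folded players): 33, 41, 151, 185
Layer 1-33: 33 each from A, B, C, D, E, F = 33*6 = 198 chips; eligible A, B, C, E, F
Layer 34-41: 8 each from A, B, C, D, F = 8*5 = 40 chips; eligible A, B, C, F
Layer 42-151: A 110 + B 110 + C 110 + D 53 = 383 chips; eligible A, B, C
Layer 152-185: 34 each from A, C = 34*2 = 68 chips; eligible A, C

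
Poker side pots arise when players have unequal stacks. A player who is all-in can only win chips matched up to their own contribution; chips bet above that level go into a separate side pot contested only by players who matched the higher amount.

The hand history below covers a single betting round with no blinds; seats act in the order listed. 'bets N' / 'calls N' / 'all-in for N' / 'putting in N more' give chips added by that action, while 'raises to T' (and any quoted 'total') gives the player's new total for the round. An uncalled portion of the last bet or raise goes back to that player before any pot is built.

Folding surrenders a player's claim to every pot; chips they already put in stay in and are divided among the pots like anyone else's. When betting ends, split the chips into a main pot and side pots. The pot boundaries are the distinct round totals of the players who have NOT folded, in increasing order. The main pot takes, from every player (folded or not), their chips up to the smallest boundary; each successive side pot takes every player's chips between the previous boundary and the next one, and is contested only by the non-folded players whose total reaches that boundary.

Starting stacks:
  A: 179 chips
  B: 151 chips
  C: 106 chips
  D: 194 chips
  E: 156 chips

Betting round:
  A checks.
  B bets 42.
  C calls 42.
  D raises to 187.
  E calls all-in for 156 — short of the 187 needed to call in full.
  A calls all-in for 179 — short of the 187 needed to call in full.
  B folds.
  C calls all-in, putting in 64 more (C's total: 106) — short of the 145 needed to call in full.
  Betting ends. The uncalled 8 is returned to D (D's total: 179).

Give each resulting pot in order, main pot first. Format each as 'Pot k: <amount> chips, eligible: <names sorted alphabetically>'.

Pot 1: 466 chips, eligible: A, C, D, E
Pot 2: 150 chips, eligible: A, D, E
Pot 3: 46 chips, eligible: A, D

Derivation:
Contributions (after 8 returned to D): A=179, B=42, C=106, D=179, E=156
Folded: B
Pot levels (distinct totals of non-folded players): 106, 156, 179
Layer 1-106: A 106 + B 42 + C 106 + D 106 + E 106 = 466 chips; eligible A, C, D, E
Layer 107-156: 50 each from A, D, E = 50*3 = 150 chips; eligible A, D, E
Layer 157-179: 23 each from A, D = 23*2 = 46 chips; eligible A, D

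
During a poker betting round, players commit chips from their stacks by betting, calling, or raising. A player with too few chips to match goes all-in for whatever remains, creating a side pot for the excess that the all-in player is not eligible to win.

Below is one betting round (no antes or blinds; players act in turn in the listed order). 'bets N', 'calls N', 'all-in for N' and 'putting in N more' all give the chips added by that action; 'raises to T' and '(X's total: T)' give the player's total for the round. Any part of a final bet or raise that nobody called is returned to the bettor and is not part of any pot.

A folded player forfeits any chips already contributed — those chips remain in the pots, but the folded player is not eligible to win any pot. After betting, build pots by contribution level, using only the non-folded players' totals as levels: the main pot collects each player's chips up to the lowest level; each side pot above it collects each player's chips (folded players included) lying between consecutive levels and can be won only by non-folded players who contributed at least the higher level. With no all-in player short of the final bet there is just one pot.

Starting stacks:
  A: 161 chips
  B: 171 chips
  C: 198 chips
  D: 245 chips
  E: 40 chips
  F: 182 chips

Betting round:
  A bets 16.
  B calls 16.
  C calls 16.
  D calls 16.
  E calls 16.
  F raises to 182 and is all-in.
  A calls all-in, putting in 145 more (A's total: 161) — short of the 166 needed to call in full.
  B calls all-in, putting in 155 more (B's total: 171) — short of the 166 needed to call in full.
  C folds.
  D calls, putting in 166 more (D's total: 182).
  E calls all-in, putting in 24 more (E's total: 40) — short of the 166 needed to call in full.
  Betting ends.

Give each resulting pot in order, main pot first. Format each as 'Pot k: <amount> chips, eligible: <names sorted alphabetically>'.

Pot 1: 216 chips, eligible: A, B, D, E, F
Pot 2: 484 chips, eligible: A, B, D, F
Pot 3: 30 chips, eligible: B, D, F
Pot 4: 22 chips, eligible: D, F

Derivation:
Contributions: A=161, B=171, C=16, D=182, E=40, F=182
Folded: C
Pot levels (distinct totals of non-folded players): 40, 161, 171, 182
Layer 1-40: A 40 + B 40 + C 16 + D 40 + E 40 + F 40 = 216 chips; eligible A, B, D, E, F
Layer 41-161: 121 each from A, B, D, F = 121*4 = 484 chips; eligible A, B, D, F
Layer 162-171: 10 each from B, D, F = 10*3 = 30 chips; eligible B, D, F
Layer 172-182: 11 each from D, F = 11*2 = 22 chips; eligible D, F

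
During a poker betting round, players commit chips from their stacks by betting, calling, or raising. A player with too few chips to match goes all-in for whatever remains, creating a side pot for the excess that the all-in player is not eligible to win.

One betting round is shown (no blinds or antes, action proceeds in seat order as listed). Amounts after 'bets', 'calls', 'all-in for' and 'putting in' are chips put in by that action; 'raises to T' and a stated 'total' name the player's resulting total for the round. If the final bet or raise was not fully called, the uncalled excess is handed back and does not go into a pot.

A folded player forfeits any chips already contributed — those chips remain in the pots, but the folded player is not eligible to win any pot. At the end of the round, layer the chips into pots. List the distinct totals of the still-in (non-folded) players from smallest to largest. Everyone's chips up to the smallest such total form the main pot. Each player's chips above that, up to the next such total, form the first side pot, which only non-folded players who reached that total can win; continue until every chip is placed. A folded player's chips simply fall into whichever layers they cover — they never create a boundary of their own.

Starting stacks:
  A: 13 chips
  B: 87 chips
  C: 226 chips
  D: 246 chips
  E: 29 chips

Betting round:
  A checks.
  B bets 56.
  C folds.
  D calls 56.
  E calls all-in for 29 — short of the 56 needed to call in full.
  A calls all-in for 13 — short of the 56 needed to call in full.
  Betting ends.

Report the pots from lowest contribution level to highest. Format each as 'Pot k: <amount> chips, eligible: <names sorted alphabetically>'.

Contributions: A=13, B=56, D=56, E=29
Folded: C
Pot levels (distinct totals of non-folded players): 13, 29, 56
Layer 1-13: 13 each from A, B, D, E = 13*4 = 52 chips; eligible A, B, D, E
Layer 14-29: 16 each from B, D, E = 16*3 = 48 chips; eligible B, D, E
Layer 30-56: 27 each from B, D = 27*2 = 54 chips; eligible B, D

Pot 1: 52 chips, eligible: A, B, D, E
Pot 2: 48 chips, eligible: B, D, E
Pot 3: 54 chips, eligible: B, D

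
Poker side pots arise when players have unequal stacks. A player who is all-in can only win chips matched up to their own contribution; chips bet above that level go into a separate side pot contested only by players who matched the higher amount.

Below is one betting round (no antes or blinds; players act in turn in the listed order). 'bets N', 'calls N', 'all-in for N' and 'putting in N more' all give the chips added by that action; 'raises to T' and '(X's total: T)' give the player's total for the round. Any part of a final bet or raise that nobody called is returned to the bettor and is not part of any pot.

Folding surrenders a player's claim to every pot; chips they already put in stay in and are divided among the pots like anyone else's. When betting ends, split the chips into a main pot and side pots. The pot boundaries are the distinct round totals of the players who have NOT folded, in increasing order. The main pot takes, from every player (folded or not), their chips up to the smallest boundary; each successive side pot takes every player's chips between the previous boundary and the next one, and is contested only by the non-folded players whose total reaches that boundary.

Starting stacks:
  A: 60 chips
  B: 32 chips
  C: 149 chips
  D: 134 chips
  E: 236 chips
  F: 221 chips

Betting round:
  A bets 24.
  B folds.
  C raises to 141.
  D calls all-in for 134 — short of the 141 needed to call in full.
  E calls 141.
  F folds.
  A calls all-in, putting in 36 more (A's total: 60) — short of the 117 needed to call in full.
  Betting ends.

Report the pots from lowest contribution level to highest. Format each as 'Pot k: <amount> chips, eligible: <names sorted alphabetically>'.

Pot 1: 240 chips, eligible: A, C, D, E
Pot 2: 222 chips, eligible: C, D, E
Pot 3: 14 chips, eligible: C, E

Derivation:
Contributions: A=60, C=141, D=134, E=141
Folded: B, F
Pot levels (distinct totals of non-folded players): 60, 134, 141
Layer 1-60: 60 each from A, C, D, E = 60*4 = 240 chips; eligible A, C, D, E
Layer 61-134: 74 each from C, D, E = 74*3 = 222 chips; eligible C, D, E
Layer 135-141: 7 each from C, E = 7*2 = 14 chips; eligible C, E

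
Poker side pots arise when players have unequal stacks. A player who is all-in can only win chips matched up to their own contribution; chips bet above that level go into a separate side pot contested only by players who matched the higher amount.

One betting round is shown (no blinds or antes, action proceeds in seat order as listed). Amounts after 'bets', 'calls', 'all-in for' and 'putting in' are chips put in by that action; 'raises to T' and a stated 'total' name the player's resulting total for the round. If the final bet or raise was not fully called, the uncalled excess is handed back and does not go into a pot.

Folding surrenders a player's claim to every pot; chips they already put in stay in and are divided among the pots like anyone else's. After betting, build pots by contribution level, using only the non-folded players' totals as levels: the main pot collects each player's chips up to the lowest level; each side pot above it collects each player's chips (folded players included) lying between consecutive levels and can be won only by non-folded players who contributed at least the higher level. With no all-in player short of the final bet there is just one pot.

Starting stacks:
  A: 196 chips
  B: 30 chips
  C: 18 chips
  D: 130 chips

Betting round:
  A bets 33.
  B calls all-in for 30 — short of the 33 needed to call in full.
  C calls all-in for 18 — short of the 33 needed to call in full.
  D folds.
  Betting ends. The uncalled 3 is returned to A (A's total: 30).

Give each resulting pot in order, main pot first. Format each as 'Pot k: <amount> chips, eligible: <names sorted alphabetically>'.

Pot 1: 54 chips, eligible: A, B, C
Pot 2: 24 chips, eligible: A, B

Derivation:
Contributions (after 3 returned to A): A=30, B=30, C=18
Folded: D
Pot levels (distinct totals of non-folded players): 18, 30
Layer 1-18: 18 each from A, B, C = 18*3 = 54 chips; eligible A, B, C
Layer 19-30: 12 each from A, B = 12*2 = 24 chips; eligible A, B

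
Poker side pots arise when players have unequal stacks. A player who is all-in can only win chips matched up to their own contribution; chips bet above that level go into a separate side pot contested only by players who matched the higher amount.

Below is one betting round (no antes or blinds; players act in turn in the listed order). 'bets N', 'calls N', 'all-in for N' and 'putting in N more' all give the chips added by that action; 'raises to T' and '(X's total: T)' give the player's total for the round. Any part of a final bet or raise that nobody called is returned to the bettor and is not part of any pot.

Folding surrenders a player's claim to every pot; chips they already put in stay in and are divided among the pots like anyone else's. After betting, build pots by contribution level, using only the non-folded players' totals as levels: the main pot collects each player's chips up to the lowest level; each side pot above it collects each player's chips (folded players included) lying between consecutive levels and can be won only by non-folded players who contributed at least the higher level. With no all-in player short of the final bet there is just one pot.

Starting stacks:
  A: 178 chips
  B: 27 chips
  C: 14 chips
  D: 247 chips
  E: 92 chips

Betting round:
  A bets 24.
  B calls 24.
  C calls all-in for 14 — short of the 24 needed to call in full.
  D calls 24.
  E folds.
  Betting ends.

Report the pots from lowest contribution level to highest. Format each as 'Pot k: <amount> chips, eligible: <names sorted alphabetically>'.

Pot 1: 56 chips, eligible: A, B, C, D
Pot 2: 30 chips, eligible: A, B, D

Derivation:
Contributions: A=24, B=24, C=14, D=24
Folded: E
Pot levels (distinct totals of non-folded players): 14, 24
Layer 1-14: 14 each from A, B, C, D = 14*4 = 56 chips; eligible A, B, C, D
Layer 15-24: 10 each from A, B, D = 10*3 = 30 chips; eligible A, B, D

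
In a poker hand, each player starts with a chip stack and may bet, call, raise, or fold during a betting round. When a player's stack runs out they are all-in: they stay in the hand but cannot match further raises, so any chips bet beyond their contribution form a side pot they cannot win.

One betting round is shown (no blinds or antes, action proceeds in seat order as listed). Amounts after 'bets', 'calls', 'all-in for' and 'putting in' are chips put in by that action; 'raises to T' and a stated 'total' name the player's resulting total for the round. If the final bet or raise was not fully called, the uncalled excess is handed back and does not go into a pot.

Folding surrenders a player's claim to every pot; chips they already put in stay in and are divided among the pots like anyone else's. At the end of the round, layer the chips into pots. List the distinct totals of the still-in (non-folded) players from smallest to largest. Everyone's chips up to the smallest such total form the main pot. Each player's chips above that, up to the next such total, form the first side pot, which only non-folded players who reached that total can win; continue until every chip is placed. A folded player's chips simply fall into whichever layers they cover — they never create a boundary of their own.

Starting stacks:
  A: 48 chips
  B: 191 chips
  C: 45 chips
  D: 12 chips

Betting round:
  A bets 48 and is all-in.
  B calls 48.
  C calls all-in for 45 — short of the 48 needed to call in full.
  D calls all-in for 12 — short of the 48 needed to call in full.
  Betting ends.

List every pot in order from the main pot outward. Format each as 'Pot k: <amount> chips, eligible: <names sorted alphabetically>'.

Pot 1: 48 chips, eligible: A, B, C, D
Pot 2: 99 chips, eligible: A, B, C
Pot 3: 6 chips, eligible: A, B

Derivation:
Contributions: A=48, B=48, C=45, D=12
Pot levels (distinct totals of non-folded players): 12, 45, 48
Layer 1-12: 12 each from A, B, C, D = 12*4 = 48 chips; eligible A, B, C, D
Layer 13-45: 33 each from A, B, C = 33*3 = 99 chips; eligible A, B, C
Layer 46-48: 3 each from A, B = 3*2 = 6 chips; eligible A, B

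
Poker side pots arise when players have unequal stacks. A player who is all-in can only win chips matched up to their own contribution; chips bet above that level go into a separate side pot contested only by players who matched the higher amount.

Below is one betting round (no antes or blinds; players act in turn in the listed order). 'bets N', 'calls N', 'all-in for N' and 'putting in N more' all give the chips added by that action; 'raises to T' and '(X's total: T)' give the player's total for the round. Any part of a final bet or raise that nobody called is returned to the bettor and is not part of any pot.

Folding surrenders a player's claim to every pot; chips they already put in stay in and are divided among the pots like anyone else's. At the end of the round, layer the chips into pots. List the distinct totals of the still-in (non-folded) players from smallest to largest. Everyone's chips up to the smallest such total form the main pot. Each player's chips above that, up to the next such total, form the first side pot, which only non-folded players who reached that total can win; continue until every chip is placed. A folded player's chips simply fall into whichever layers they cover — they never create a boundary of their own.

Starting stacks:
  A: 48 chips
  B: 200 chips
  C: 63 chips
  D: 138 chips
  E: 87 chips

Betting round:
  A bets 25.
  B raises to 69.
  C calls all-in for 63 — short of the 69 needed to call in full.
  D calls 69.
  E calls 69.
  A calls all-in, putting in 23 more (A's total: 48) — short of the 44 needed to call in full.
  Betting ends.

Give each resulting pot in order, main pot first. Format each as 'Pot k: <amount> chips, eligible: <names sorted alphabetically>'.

Pot 1: 240 chips, eligible: A, B, C, D, E
Pot 2: 60 chips, eligible: B, C, D, E
Pot 3: 18 chips, eligible: B, D, E

Derivation:
Contributions: A=48, B=69, C=63, D=69, E=69
Pot levels (distinct totals of non-folded players): 48, 63, 69
Layer 1-48: 48 each from A, B, C, D, E = 48*5 = 240 chips; eligible A, B, C, D, E
Layer 49-63: 15 each from B, C, D, E = 15*4 = 60 chips; eligible B, C, D, E
Layer 64-69: 6 each from B, D, E = 6*3 = 18 chips; eligible B, D, E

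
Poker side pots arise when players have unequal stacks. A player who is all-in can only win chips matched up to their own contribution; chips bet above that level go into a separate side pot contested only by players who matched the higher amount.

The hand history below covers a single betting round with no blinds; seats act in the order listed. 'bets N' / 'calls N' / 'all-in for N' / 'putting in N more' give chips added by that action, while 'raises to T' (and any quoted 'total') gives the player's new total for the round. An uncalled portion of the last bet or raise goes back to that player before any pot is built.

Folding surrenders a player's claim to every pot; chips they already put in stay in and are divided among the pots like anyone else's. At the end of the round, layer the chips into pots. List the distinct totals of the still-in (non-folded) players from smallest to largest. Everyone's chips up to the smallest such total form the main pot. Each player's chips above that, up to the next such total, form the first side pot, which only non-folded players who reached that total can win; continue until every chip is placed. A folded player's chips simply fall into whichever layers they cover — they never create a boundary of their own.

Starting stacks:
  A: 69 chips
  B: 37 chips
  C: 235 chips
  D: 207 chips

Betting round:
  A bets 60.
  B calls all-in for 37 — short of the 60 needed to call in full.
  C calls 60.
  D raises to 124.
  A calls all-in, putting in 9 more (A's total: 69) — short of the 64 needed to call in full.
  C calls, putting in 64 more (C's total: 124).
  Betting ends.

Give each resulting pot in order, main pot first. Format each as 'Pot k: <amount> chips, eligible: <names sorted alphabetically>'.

Pot 1: 148 chips, eligible: A, B, C, D
Pot 2: 96 chips, eligible: A, C, D
Pot 3: 110 chips, eligible: C, D

Derivation:
Contributions: A=69, B=37, C=124, D=124
Pot levels (distinct totals of non-folded players): 37, 69, 124
Layer 1-37: 37 each from A, B, C, D = 37*4 = 148 chips; eligible A, B, C, D
Layer 38-69: 32 each from A, C, D = 32*3 = 96 chips; eligible A, C, D
Layer 70-124: 55 each from C, D = 55*2 = 110 chips; eligible C, D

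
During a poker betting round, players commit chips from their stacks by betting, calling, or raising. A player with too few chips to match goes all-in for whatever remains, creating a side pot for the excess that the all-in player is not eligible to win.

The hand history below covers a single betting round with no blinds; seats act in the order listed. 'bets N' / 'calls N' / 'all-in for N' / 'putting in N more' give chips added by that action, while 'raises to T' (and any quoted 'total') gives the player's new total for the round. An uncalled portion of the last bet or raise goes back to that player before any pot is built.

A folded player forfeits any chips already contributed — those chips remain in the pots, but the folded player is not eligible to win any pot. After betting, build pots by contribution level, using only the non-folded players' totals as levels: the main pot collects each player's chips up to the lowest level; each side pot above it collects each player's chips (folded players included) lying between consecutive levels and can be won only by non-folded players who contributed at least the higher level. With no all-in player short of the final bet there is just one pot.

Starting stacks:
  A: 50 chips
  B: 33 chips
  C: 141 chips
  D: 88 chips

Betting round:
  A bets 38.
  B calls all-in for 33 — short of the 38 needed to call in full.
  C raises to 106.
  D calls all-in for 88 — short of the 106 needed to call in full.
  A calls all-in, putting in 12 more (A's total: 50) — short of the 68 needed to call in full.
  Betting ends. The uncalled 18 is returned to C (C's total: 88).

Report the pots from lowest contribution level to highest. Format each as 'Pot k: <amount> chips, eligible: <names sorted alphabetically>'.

Contributions (after 18 returned to C): A=50, B=33, C=88, D=88
Pot levels (distinct totals of non-folded players): 33, 50, 88
Layer 1-33: 33 each from A, B, C, D = 33*4 = 132 chips; eligible A, B, C, D
Layer 34-50: 17 each from A, C, D = 17*3 = 51 chips; eligible A, C, D
Layer 51-88: 38 each from C, D = 38*2 = 76 chips; eligible C, D

Pot 1: 132 chips, eligible: A, B, C, D
Pot 2: 51 chips, eligible: A, C, D
Pot 3: 76 chips, eligible: C, D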